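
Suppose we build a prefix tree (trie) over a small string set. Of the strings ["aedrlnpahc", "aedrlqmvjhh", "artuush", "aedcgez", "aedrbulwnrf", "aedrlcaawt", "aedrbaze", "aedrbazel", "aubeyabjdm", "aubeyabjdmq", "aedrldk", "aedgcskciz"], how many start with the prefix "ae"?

9

Walk to "ae"; the words in its subtree are exactly those with that prefix.
Matches: "aedcgez", "aedgcskciz", "aedrbaze", "aedrbazel", "aedrbulwnrf", "aedrlcaawt", "aedrldk", "aedrlnpahc", "aedrlqmvjhh"
Count: 9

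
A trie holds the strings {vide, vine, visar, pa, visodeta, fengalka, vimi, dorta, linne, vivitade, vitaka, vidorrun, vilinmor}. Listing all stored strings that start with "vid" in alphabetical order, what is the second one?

Filter for "vid…" and sort: "vide", "vidorrun"
The 2nd is vidorrun.

vidorrun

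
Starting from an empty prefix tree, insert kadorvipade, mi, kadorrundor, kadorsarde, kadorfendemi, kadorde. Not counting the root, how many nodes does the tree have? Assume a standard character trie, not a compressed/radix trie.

33

Trie structure (* marks end of a word):
(root)
├─ k
│  └─ a
│     └─ d
│        └─ o
│           └─ r
│              ├─ d
│              │  └─ e *
│              ├─ f
│              │  └─ e
│              │     └─ n
│              │        └─ d
│              │           └─ e
│              │              └─ m
│              │                 └─ i *
│              ├─ r
│              │  └─ u
│              │     └─ n
│              │        └─ d
│              │           └─ o
│              │              └─ r *
│              ├─ s
│              │  └─ a
│              │     └─ r
│              │        └─ d
│              │           └─ e *
│              └─ v
│                 └─ i
│                    └─ p
│                       └─ a
│                          └─ d
│                             └─ e *
└─ m
   └─ i *
Counting every labelled node above: 33.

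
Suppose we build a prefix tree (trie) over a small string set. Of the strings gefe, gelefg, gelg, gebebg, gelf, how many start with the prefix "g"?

Filter for entries beginning with "g":
Matches: "gebebg", "gefe", "gelefg", "gelf", "gelg"
Count: 5

5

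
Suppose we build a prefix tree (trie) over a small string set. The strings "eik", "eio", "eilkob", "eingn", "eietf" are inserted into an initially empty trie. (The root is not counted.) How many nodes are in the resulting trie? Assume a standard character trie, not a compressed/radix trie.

Trie structure (* marks end of a word):
(root)
└─ e
   └─ i
      ├─ e
      │  └─ t
      │     └─ f *
      ├─ k *
      ├─ l
      │  └─ k
      │     └─ o
      │        └─ b *
      ├─ n
      │  └─ g
      │     └─ n *
      └─ o *
Counting every labelled node above: 14.

14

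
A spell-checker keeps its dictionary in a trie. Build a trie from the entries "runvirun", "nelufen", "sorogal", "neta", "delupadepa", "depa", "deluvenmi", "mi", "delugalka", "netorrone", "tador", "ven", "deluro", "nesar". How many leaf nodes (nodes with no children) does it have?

Leaves are exactly the stored words that no other stored word extends.
Those words: "delugalka", "delupadepa", "deluro", "deluvenmi", "depa", "mi", "nelufen", "nesar", "neta", "netorrone", "runvirun", "sorogal", "tador", "ven"
Leaf count: 14

14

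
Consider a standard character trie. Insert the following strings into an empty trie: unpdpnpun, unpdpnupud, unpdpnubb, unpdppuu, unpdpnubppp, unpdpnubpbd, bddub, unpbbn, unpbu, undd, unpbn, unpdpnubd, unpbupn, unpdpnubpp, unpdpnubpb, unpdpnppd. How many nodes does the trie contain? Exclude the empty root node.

For each word, the new-node count is its length minus the longest prefix already in the trie:
  "unpdpnpun" → 9 new (u, n, p, d, p, n, p, u, n)
  "unpdpnupud" → prefix "unpdpn" already present; 4 new (u, p, u, d)
  "unpdpnubb" → prefix "unpdpnu" already present; 2 new (b, b)
  "unpdppuu" → prefix "unpdp" already present; 3 new (p, u, u)
  "unpdpnubppp" → prefix "unpdpnub" already present; 3 new (p, p, p)
  "unpdpnubpbd" → prefix "unpdpnubp" already present; 2 new (b, d)
  "bddub" → 5 new (b, d, d, u, b)
  "unpbbn" → prefix "unp" already present; 3 new (b, b, n)
  "unpbu" → prefix "unpb" already present; 1 new (u)
  "undd" → prefix "un" already present; 2 new (d, d)
  "unpbn" → prefix "unpb" already present; 1 new (n)
  "unpdpnubd" → prefix "unpdpnub" already present; 1 new (d)
  "unpbupn" → prefix "unpbu" already present; 2 new (p, n)
  "unpdpnubpp" → prefix "unpdpnubpp" already present; 0 new (none)
  "unpdpnubpb" → prefix "unpdpnubpb" already present; 0 new (none)
  "unpdpnppd" → prefix "unpdpnp" already present; 2 new (p, d)
Total nodes = 9 + 4 + 2 + 3 + 3 + 2 + 5 + 3 + 1 + 2 + 1 + 1 + 2 + 0 + 0 + 2 = 40

40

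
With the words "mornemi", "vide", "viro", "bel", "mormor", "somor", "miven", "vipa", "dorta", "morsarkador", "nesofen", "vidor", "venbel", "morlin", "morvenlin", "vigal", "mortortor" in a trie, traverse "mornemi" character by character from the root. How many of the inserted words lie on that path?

Check each prefix of "mornemi" against the stored set — each match is an end-marker on the path.
Prefixes of the query that are stored words: "mornemi"
Count: 1

1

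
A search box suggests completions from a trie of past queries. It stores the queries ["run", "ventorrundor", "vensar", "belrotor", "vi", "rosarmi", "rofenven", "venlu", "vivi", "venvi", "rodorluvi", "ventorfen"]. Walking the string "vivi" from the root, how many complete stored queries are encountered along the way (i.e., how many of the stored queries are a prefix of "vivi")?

2

Traverse "vivi" character by character; count nodes along the way that are marked as word ends.
Prefixes of the query that are stored words: "vi", "vivi"
Count: 2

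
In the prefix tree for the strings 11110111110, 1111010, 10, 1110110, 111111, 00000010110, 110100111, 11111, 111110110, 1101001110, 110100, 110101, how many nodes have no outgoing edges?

9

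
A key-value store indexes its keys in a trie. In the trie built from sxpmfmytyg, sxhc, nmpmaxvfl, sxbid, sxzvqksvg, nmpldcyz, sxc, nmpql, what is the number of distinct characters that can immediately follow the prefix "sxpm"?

Walk "sxpm" from the root, arriving at one node.
Characters that immediately follow "sxpm" among the stored strings: {f}.
That node has 1 child edge.

1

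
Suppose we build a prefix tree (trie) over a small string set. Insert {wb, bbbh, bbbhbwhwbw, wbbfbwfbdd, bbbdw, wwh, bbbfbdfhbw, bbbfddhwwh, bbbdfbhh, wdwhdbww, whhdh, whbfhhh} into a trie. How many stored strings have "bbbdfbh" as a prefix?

1

Traverse to the node for "bbbdfbh", then collect every word in that subtree.
Matches: "bbbdfbhh"
Count: 1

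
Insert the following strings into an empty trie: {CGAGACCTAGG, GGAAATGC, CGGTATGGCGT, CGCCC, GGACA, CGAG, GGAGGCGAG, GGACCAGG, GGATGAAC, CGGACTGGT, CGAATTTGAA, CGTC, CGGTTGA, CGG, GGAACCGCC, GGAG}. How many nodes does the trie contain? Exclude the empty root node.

Trace insertions, counting only characters that open a new branch:
  "CGAGACCTAGG" → 11 new (C, G, A, G, A, C, C, T, A, G, G)
  "GGAAATGC" → 8 new (G, G, A, A, A, T, G, C)
  "CGGTATGGCGT" → prefix "CG" already present; 9 new (G, T, A, T, G, G, C, G, T)
  "CGCCC" → prefix "CG" already present; 3 new (C, C, C)
  "GGACA" → prefix "GGA" already present; 2 new (C, A)
  "CGAG" → prefix "CGAG" already present; 0 new (none)
  "GGAGGCGAG" → prefix "GGA" already present; 6 new (G, G, C, G, A, G)
  "GGACCAGG" → prefix "GGAC" already present; 4 new (C, A, G, G)
  "GGATGAAC" → prefix "GGA" already present; 5 new (T, G, A, A, C)
  "CGGACTGGT" → prefix "CGG" already present; 6 new (A, C, T, G, G, T)
  "CGAATTTGAA" → prefix "CGA" already present; 7 new (A, T, T, T, G, A, A)
  "CGTC" → prefix "CG" already present; 2 new (T, C)
  "CGGTTGA" → prefix "CGGT" already present; 3 new (T, G, A)
  "CGG" → prefix "CGG" already present; 0 new (none)
  "GGAACCGCC" → prefix "GGAA" already present; 5 new (C, C, G, C, C)
  "GGAG" → prefix "GGAG" already present; 0 new (none)
Total nodes = 11 + 8 + 9 + 3 + 2 + 0 + 6 + 4 + 5 + 6 + 7 + 2 + 3 + 0 + 5 + 0 = 71

71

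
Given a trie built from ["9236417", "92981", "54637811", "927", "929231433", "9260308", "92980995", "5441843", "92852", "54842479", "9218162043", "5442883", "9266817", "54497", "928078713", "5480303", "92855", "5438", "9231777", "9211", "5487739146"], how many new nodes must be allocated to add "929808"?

1

Walking "929808" from the root, the first 5 characters ("92980") follow existing edges; "8" is the first miss.
So 6 − 5 = 1 new nodes.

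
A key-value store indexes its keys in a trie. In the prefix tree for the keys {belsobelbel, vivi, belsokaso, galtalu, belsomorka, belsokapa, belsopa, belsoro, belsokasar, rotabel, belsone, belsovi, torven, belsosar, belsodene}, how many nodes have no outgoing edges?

15

Leaves are exactly the stored words that no other stored word extends.
Those words: "belsobelbel", "belsodene", "belsokapa", "belsokasar", "belsokaso", "belsomorka", "belsone", "belsopa", "belsoro", "belsosar", "belsovi", "galtalu", "rotabel", "torven", "vivi"
Leaf count: 15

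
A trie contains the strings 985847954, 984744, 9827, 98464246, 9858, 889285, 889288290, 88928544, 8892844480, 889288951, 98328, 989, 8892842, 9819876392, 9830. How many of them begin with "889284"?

2

Walk to "889284"; the words in its subtree are exactly those with that prefix.
Matches: "8892842", "8892844480"
Count: 2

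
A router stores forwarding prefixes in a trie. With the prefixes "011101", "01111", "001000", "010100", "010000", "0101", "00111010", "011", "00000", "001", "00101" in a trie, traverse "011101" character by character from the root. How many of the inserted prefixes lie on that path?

2

Walk "011101" from the root; an end-of-word marker is hit whenever a stored word is a prefix of "011101".
Prefixes of the query that are stored words: "011", "011101"
Count: 2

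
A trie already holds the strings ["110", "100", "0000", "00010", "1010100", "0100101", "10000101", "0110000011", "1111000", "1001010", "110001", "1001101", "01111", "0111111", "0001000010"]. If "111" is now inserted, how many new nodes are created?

0

"111" is already a full path in the trie; only an end-marker is added.
No new nodes are needed: 0.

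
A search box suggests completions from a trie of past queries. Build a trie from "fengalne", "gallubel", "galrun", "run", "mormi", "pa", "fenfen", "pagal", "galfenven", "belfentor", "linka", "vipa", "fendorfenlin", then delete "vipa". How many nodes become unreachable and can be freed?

4

A node on "vipa"'s path can go only if nothing else ends at it or branches off below it.
No other word shares any prefix with "vipa", so all 4 of its nodes go.
Nodes removed: 4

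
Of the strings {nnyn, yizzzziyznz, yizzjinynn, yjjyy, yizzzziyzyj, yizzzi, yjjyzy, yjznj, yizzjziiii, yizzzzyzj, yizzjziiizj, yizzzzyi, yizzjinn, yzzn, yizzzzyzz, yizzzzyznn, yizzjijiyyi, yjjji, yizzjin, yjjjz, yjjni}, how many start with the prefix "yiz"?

13

Traverse to the node for "yiz", then collect every word in that subtree.
Words under "yiz": yizzjijiyyi, yizzjin, yizzjinn, yizzjinynn, yizzjziiii, yizzjziiizj, yizzzi, yizzzziyznz, yizzzziyzyj, yizzzzyi, yizzzzyzj, yizzzzyznn, yizzzzyzz
Count: 13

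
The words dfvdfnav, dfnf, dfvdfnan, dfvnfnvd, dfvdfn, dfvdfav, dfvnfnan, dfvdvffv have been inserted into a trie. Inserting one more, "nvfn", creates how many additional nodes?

"nvfn" shares no prefix with any stored word, so all 4 characters open new nodes.
4 − 0 = 4 new nodes.

4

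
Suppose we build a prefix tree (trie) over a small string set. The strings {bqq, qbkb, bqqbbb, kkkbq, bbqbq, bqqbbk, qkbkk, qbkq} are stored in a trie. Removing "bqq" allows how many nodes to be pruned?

A node on "bqq"'s path can go only if nothing else ends at it or branches off below it.
Every node on "bqq" is still needed (e.g. by "bqqbbb"), so nothing is freed.
Nodes removed: 0

0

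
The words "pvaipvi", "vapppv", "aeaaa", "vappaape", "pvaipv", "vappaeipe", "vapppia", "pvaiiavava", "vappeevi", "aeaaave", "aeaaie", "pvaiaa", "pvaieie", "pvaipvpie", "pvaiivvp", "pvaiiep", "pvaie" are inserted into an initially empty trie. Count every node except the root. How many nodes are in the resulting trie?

Trace insertions, counting only characters that open a new branch:
  "pvaipvi" → 7 new (p, v, a, i, p, v, i)
  "vapppv" → 6 new (v, a, p, p, p, v)
  "aeaaa" → 5 new (a, e, a, a, a)
  "vappaape" → prefix "vapp" already present; 4 new (a, a, p, e)
  "pvaipv" → prefix "pvaipv" already present; 0 new (none)
  "vappaeipe" → prefix "vappa" already present; 4 new (e, i, p, e)
  "vapppia" → prefix "vappp" already present; 2 new (i, a)
  "pvaiiavava" → prefix "pvai" already present; 6 new (i, a, v, a, v, a)
  "vappeevi" → prefix "vapp" already present; 4 new (e, e, v, i)
  "aeaaave" → prefix "aeaaa" already present; 2 new (v, e)
  "aeaaie" → prefix "aeaa" already present; 2 new (i, e)
  "pvaiaa" → prefix "pvai" already present; 2 new (a, a)
  "pvaieie" → prefix "pvai" already present; 3 new (e, i, e)
  "pvaipvpie" → prefix "pvaipv" already present; 3 new (p, i, e)
  "pvaiivvp" → prefix "pvaii" already present; 3 new (v, v, p)
  "pvaiiep" → prefix "pvaii" already present; 2 new (e, p)
  "pvaie" → prefix "pvaie" already present; 0 new (none)
Total nodes = 7 + 6 + 5 + 4 + 0 + 4 + 2 + 6 + 4 + 2 + 2 + 2 + 3 + 3 + 3 + 2 + 0 = 55

55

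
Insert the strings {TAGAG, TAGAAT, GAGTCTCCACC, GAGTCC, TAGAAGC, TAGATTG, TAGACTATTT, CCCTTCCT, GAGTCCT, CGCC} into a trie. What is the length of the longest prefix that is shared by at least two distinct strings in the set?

6

Look for the deepest trie node that still has at least two words in its subtree.
"GAGTCC" and "GAGTCCT" agree on "GAGTCC" (6 characters) before diverging; nothing deeper is shared.
Longest shared-prefix length: 6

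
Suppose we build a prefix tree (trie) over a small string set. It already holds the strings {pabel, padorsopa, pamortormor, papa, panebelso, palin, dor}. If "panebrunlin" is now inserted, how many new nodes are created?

The longest prefix of "panebrunlin" already in the trie is "paneb" (length 5).
So 11 − 5 = 6 new nodes.

6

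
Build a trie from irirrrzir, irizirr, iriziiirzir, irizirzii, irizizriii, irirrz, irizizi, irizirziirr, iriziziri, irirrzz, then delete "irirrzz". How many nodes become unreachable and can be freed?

1

After clearing the end-marker at "irirrzz", prune upward until reaching a node still needed by another word.
The suffix "z" (1 node) is used only by "irirrzz"; "irirrz" is itself a stored word, so pruning stops there.
Nodes removed: 1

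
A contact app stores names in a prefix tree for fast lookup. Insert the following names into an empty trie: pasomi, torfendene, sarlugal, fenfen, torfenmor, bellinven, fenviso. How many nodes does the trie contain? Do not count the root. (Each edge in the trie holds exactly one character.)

46

Trace insertions, counting only characters that open a new branch:
  "pasomi" → 6 new (p, a, s, o, m, i)
  "torfendene" → 10 new (t, o, r, f, e, n, d, e, n, e)
  "sarlugal" → 8 new (s, a, r, l, u, g, a, l)
  "fenfen" → 6 new (f, e, n, f, e, n)
  "torfenmor" → prefix "torfen" already present; 3 new (m, o, r)
  "bellinven" → 9 new (b, e, l, l, i, n, v, e, n)
  "fenviso" → prefix "fen" already present; 4 new (v, i, s, o)
Total nodes = 6 + 10 + 8 + 6 + 3 + 9 + 4 = 46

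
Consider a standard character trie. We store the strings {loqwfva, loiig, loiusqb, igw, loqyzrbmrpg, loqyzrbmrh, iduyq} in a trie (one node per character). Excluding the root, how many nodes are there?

Insert word by word; a character creates a node only if that edge doesn't already exist:
  "loqwfva" → 7 new (l, o, q, w, f, v, a)
  "loiig" → prefix "lo" already present; 3 new (i, i, g)
  "loiusqb" → prefix "loi" already present; 4 new (u, s, q, b)
  "igw" → 3 new (i, g, w)
  "loqyzrbmrpg" → prefix "loq" already present; 8 new (y, z, r, b, m, r, p, g)
  "loqyzrbmrh" → prefix "loqyzrbmr" already present; 1 new (h)
  "iduyq" → prefix "i" already present; 4 new (d, u, y, q)
Total nodes = 7 + 3 + 4 + 3 + 8 + 1 + 4 = 30

30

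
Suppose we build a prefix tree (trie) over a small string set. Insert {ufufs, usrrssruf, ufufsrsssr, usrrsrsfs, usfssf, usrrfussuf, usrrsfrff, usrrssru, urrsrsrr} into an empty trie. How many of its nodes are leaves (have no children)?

7

Leaves are exactly the stored words that no other stored word extends.
Those words: "ufufsrsssr", "urrsrsrr", "usfssf", "usrrfussuf", "usrrsfrff", "usrrsrsfs", "usrrssruf"
Leaf count: 7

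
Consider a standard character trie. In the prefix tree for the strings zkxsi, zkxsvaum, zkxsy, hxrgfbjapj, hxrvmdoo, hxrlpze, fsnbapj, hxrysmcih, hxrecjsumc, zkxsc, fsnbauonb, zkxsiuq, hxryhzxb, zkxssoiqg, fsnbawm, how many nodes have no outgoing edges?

Leaves are exactly the stored words that no other stored word extends.
Those words: "fsnbapj", "fsnbauonb", "fsnbawm", "hxrecjsumc", "hxrgfbjapj", "hxrlpze", "hxrvmdoo", "hxryhzxb", "hxrysmcih", "zkxsc", "zkxsiuq", "zkxssoiqg", "zkxsvaum", "zkxsy"
Leaf count: 14

14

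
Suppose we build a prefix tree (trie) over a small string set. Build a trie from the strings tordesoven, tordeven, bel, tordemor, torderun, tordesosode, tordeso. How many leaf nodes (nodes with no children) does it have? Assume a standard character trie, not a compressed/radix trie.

6

Leaves are exactly the stored words that no other stored word extends.
Those words: "bel", "tordemor", "torderun", "tordesosode", "tordesoven", "tordeven"
Leaf count: 6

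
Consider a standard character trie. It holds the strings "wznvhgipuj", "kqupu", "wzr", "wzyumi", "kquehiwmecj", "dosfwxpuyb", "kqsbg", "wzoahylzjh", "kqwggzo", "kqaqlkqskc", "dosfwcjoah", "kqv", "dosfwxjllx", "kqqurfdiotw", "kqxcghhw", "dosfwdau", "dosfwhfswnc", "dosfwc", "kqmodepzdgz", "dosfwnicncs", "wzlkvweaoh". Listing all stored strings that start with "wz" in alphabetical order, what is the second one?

wznvhgipuj

Filter for "wz…" and sort: "wzlkvweaoh", "wznvhgipuj", "wzoahylzjh", "wzr", "wzyumi"
The 2nd is wznvhgipuj.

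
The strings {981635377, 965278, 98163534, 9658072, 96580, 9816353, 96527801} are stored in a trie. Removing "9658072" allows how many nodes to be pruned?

A node on "9658072"'s path can go only if nothing else ends at it or branches off below it.
The suffix "72" (2 nodes) is used only by "9658072"; "96580" is itself a stored word, so pruning stops there.
Nodes removed: 2

2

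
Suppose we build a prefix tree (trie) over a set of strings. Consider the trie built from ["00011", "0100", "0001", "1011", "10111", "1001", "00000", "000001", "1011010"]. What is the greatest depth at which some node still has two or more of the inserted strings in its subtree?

The deepest shared node is where two words last agree before diverging.
"00000" and "000001" agree on "00000" (5 characters) before diverging; nothing deeper is shared.
Longest shared-prefix length: 5

5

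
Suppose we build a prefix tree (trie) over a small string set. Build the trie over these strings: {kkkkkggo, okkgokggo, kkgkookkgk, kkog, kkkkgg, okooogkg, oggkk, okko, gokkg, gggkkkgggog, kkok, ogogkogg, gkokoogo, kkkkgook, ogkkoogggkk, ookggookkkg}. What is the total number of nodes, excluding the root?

91

For each word, the new-node count is its length minus the longest prefix already in the trie:
  "kkkkkggo" → 8 new (k, k, k, k, k, g, g, o)
  "okkgokggo" → 9 new (o, k, k, g, o, k, g, g, o)
  "kkgkookkgk" → prefix "kk" already present; 8 new (g, k, o, o, k, k, g, k)
  "kkog" → prefix "kk" already present; 2 new (o, g)
  "kkkkgg" → prefix "kkkk" already present; 2 new (g, g)
  "okooogkg" → prefix "ok" already present; 6 new (o, o, o, g, k, g)
  "oggkk" → prefix "o" already present; 4 new (g, g, k, k)
  "okko" → prefix "okk" already present; 1 new (o)
  "gokkg" → 5 new (g, o, k, k, g)
  "gggkkkgggog" → prefix "g" already present; 10 new (g, g, k, k, k, g, g, g, o, g)
  "kkok" → prefix "kko" already present; 1 new (k)
  "ogogkogg" → prefix "og" already present; 6 new (o, g, k, o, g, g)
  "gkokoogo" → prefix "g" already present; 7 new (k, o, k, o, o, g, o)
  "kkkkgook" → prefix "kkkkg" already present; 3 new (o, o, k)
  "ogkkoogggkk" → prefix "og" already present; 9 new (k, k, o, o, g, g, g, k, k)
  "ookggookkkg" → prefix "o" already present; 10 new (o, k, g, g, o, o, k, k, k, g)
Total nodes = 8 + 9 + 8 + 2 + 2 + 6 + 4 + 1 + 5 + 10 + 1 + 6 + 7 + 3 + 9 + 10 = 91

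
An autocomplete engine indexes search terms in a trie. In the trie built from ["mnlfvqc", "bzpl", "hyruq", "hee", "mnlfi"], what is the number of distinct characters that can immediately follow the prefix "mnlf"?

Follow the path "mnlf" to its node, then look at its outgoing edges.
Characters that immediately follow "mnlf" among the stored strings: {i, v}.
That node has 2 child edges.

2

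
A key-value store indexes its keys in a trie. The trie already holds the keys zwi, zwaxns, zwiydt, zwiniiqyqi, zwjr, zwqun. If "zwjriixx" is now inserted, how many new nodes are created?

"zwjr" is already a path in the trie; the remaining "iixx" must be added.
So 8 − 4 = 4 new nodes.

4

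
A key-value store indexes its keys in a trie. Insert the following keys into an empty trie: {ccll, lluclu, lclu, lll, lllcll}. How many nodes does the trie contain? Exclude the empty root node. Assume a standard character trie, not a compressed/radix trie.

17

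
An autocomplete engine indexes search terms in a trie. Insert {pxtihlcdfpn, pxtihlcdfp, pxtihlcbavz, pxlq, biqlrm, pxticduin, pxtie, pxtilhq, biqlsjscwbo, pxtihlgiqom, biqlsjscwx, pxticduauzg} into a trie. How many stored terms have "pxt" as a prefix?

Traverse to the node for "pxt", then collect every word in that subtree.
Matches: "pxticduauzg", "pxticduin", "pxtie", "pxtihlcbavz", "pxtihlcdfp", "pxtihlcdfpn", "pxtihlgiqom", "pxtilhq"
Count: 8

8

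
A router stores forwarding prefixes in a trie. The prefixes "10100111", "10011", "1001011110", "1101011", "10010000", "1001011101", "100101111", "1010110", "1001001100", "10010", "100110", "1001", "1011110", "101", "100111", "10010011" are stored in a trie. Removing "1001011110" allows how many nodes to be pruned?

Walk "1001011110" from the leaf back toward the root, removing each node that no remaining word uses.
The suffix "0" (1 node) is used only by "1001011110"; "100101111" is itself a stored word, so pruning stops there.
Nodes removed: 1

1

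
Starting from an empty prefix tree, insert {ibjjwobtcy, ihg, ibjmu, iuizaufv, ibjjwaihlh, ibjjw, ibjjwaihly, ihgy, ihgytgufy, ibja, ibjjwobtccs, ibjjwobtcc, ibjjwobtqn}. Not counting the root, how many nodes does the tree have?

For each word, the new-node count is its length minus the longest prefix already in the trie:
  "ibjjwobtcy" → 10 new (i, b, j, j, w, o, b, t, c, y)
  "ihg" → prefix "i" already present; 2 new (h, g)
  "ibjmu" → prefix "ibj" already present; 2 new (m, u)
  "iuizaufv" → prefix "i" already present; 7 new (u, i, z, a, u, f, v)
  "ibjjwaihlh" → prefix "ibjjw" already present; 5 new (a, i, h, l, h)
  "ibjjw" → prefix "ibjjw" already present; 0 new (none)
  "ibjjwaihly" → prefix "ibjjwaihl" already present; 1 new (y)
  "ihgy" → prefix "ihg" already present; 1 new (y)
  "ihgytgufy" → prefix "ihgy" already present; 5 new (t, g, u, f, y)
  "ibja" → prefix "ibj" already present; 1 new (a)
  "ibjjwobtccs" → prefix "ibjjwobtc" already present; 2 new (c, s)
  "ibjjwobtcc" → prefix "ibjjwobtcc" already present; 0 new (none)
  "ibjjwobtqn" → prefix "ibjjwobt" already present; 2 new (q, n)
Total nodes = 10 + 2 + 2 + 7 + 5 + 0 + 1 + 1 + 5 + 1 + 2 + 0 + 2 = 38

38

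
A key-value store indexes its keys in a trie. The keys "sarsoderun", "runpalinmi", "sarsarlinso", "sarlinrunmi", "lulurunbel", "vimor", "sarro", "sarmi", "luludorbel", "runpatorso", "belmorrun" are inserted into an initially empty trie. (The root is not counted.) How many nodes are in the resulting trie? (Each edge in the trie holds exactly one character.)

For each word, the new-node count is its length minus the longest prefix already in the trie:
  "sarsoderun" → 10 new (s, a, r, s, o, d, e, r, u, n)
  "runpalinmi" → 10 new (r, u, n, p, a, l, i, n, m, i)
  "sarsarlinso" → prefix "sars" already present; 7 new (a, r, l, i, n, s, o)
  "sarlinrunmi" → prefix "sar" already present; 8 new (l, i, n, r, u, n, m, i)
  "lulurunbel" → 10 new (l, u, l, u, r, u, n, b, e, l)
  "vimor" → 5 new (v, i, m, o, r)
  "sarro" → prefix "sar" already present; 2 new (r, o)
  "sarmi" → prefix "sar" already present; 2 new (m, i)
  "luludorbel" → prefix "lulu" already present; 6 new (d, o, r, b, e, l)
  "runpatorso" → prefix "runpa" already present; 5 new (t, o, r, s, o)
  "belmorrun" → 9 new (b, e, l, m, o, r, r, u, n)
Total nodes = 10 + 10 + 7 + 8 + 10 + 5 + 2 + 2 + 6 + 5 + 9 = 74

74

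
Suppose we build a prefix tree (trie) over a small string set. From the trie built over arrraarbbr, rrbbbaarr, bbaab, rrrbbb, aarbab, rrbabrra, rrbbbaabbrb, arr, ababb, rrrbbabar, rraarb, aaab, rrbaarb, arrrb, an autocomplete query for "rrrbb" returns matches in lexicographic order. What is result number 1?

rrrbbabar

DFS of the "rrrbb" subtree visits, in order: "rrrbbabar", "rrrbbb"
The 1st is rrrbbabar.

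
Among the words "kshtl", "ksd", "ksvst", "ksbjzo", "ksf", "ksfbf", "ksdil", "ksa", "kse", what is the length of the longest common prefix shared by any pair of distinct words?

3

Look for the deepest trie node that still has at least two words in its subtree.
"ksd" and "ksdil" agree on "ksd" (3 characters) before diverging; nothing deeper is shared.
Longest shared-prefix length: 3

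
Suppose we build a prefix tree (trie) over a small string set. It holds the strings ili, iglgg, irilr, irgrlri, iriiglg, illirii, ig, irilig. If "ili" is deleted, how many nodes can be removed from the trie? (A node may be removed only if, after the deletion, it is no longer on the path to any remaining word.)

1

Walk "ili" from the leaf back toward the root, removing each node that no remaining word uses.
The suffix "i" (1 node) is used only by "ili"; the node for "il" still has the child "l", so pruning stops there.
Nodes removed: 1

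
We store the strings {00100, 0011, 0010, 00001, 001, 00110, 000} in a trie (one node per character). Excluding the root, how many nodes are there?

Trie structure (* marks end of a word):
(root)
└─ 0
   └─ 0
      ├─ 0 *
      │  └─ 0
      │     └─ 1 *
      └─ 1 *
         ├─ 0 *
         │  └─ 0 *
         └─ 1 *
            └─ 0 *
Counting every labelled node above: 10.

10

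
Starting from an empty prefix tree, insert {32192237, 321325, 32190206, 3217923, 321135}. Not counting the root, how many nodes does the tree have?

Insert word by word; a character creates a node only if that edge doesn't already exist:
  "32192237" → 8 new (3, 2, 1, 9, 2, 2, 3, 7)
  "321325" → prefix "321" already present; 3 new (3, 2, 5)
  "32190206" → prefix "3219" already present; 4 new (0, 2, 0, 6)
  "3217923" → prefix "321" already present; 4 new (7, 9, 2, 3)
  "321135" → prefix "321" already present; 3 new (1, 3, 5)
Total nodes = 8 + 3 + 4 + 4 + 3 = 22

22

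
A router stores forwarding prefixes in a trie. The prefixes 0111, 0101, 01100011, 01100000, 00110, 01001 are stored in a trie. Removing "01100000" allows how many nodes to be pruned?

2

After clearing the end-marker at "01100000", prune upward until reaching a node still needed by another word.
The suffix "00" (2 nodes) is used only by "01100000"; the node for "011000" still has the child "1", so pruning stops there.
Nodes removed: 2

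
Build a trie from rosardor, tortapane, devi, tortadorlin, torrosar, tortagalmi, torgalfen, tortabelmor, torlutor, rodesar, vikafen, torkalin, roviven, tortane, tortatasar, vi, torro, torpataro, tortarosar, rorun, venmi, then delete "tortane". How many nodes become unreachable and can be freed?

2

Walk "tortane" from the leaf back toward the root, removing each node that no remaining word uses.
The suffix "ne" (2 nodes) is used only by "tortane"; the node for "torta" still has the child "p", so pruning stops there.
Nodes removed: 2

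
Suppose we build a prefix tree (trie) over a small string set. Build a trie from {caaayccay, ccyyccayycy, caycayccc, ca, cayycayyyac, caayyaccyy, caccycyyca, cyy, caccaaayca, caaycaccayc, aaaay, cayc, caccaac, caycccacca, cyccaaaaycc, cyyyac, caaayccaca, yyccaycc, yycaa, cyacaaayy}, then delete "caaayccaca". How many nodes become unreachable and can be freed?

2

After clearing the end-marker at "caaayccaca", prune upward until reaching a node still needed by another word.
The suffix "ca" (2 nodes) is used only by "caaayccaca"; the node for "caaaycca" still has the child "y", so pruning stops there.
Nodes removed: 2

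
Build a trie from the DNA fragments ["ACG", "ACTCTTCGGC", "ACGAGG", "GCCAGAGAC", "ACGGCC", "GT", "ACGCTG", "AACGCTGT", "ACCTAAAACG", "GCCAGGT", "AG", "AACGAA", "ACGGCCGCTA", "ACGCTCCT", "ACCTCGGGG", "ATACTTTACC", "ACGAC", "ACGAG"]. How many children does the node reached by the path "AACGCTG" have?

1

Walk "AACGCTG" from the root, arriving at one node.
Distinct next characters after "AACGCTG": T.
That node has 1 child edge.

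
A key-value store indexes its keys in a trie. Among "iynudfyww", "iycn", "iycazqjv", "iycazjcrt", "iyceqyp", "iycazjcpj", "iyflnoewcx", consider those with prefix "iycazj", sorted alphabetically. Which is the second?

Filter for "iycazj…" and sort: "iycazjcpj", "iycazjcrt"
Position 2: iycazjcrt

iycazjcrt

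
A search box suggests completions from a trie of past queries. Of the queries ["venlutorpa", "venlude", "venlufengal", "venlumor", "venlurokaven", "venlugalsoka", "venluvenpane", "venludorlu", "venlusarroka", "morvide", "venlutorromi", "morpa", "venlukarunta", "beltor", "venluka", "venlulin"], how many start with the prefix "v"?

Traverse to the node for "v", then collect every word in that subtree.
Matches: "venlude", "venludorlu", "venlufengal", "venlugalsoka", "venluka", "venlukarunta", "venlulin", "venlumor", "venlurokaven", "venlusarroka", "venlutorpa", "venlutorromi", "venluvenpane"
Count: 13

13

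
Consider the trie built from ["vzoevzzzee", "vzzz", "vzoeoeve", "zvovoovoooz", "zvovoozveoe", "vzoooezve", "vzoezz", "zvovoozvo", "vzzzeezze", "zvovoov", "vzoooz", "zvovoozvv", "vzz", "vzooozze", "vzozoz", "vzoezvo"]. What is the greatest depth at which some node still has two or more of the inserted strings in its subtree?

Equivalently: take the maximum, over all pairs, of their longest common prefix length.
e.g. "zvovoozveoe" and "zvovoozvo" share the prefix "zvovoozv" of length 8; no pair shares a longer one.
Longest shared-prefix length: 8

8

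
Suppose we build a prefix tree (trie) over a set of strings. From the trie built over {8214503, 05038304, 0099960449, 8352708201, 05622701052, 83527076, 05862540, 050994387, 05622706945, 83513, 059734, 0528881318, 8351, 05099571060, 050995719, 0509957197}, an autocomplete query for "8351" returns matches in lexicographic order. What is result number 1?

8351

Filter for "8351…" and sort: "8351", "83513"
Position 1: 8351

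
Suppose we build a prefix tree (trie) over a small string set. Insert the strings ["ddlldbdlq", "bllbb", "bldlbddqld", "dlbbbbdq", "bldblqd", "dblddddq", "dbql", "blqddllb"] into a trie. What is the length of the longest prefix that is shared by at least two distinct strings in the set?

3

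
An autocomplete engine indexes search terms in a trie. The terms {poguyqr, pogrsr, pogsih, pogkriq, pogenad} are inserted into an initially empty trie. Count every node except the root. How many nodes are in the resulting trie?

21

Trie structure (* marks end of a word):
(root)
└─ p
   └─ o
      └─ g
         ├─ e
         │  └─ n
         │     └─ a
         │        └─ d *
         ├─ k
         │  └─ r
         │     └─ i
         │        └─ q *
         ├─ r
         │  └─ s
         │     └─ r *
         ├─ s
         │  └─ i
         │     └─ h *
         └─ u
            └─ y
               └─ q
                  └─ r *
Counting every labelled node above: 21.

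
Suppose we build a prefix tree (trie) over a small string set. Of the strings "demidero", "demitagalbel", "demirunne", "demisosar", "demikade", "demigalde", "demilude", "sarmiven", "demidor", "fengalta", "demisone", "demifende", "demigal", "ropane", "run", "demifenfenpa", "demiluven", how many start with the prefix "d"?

13

Filter for entries beginning with "d":
Words under "d": demidero, demidor, demifende, demifenfenpa, demigal, demigalde, demikade, demilude, demiluven, demirunne, demisone, demisosar, demitagalbel
Count: 13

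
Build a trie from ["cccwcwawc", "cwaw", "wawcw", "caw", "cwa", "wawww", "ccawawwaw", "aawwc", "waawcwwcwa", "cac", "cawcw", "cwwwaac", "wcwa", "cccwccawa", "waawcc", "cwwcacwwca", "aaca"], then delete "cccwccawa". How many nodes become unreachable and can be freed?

Walk "cccwccawa" from the leaf back toward the root, removing each node that no remaining word uses.
The suffix "cawa" (4 nodes) is used only by "cccwccawa"; the node for "cccwc" still has the child "w", so pruning stops there.
Nodes removed: 4

4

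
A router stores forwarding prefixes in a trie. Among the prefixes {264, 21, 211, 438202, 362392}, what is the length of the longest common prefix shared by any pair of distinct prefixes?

2

The deepest shared node is where two words last agree before diverging.
e.g. "21" and "211" share the prefix "21" of length 2; no pair shares a longer one.
Longest shared-prefix length: 2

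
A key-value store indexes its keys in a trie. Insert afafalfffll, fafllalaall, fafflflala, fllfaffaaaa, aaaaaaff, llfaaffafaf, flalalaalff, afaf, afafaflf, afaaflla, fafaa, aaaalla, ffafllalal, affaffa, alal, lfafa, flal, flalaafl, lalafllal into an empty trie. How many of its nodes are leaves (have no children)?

17

A leaf is a node with no children — equivalently, the end of a word that is not a proper prefix of any other stored word.
Those words: "aaaaaaff", "aaaalla", "afaaflla", "afafaflf", "afafalfffll", "affaffa", "alal", "fafaa", "fafflflala", "fafllalaall", "ffafllalal", "flalaafl", "flalalaalff", "fllfaffaaaa", "lalafllal", "lfafa", "llfaaffafaf"
Leaf count: 17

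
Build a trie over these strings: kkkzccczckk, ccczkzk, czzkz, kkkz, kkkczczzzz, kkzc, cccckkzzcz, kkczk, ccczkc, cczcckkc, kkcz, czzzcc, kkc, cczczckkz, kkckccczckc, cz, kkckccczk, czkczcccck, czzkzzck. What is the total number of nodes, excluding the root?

76

Trace insertions, counting only characters that open a new branch:
  "kkkzccczckk" → 11 new (k, k, k, z, c, c, c, z, c, k, k)
  "ccczkzk" → 7 new (c, c, c, z, k, z, k)
  "czzkz" → prefix "c" already present; 4 new (z, z, k, z)
  "kkkz" → prefix "kkkz" already present; 0 new (none)
  "kkkczczzzz" → prefix "kkk" already present; 7 new (c, z, c, z, z, z, z)
  "kkzc" → prefix "kk" already present; 2 new (z, c)
  "cccckkzzcz" → prefix "ccc" already present; 7 new (c, k, k, z, z, c, z)
  "kkczk" → prefix "kk" already present; 3 new (c, z, k)
  "ccczkc" → prefix "ccczk" already present; 1 new (c)
  "cczcckkc" → prefix "cc" already present; 6 new (z, c, c, k, k, c)
  "kkcz" → prefix "kkcz" already present; 0 new (none)
  "czzzcc" → prefix "czz" already present; 3 new (z, c, c)
  "kkc" → prefix "kkc" already present; 0 new (none)
  "cczczckkz" → prefix "cczc" already present; 5 new (z, c, k, k, z)
  "kkckccczckc" → prefix "kkc" already present; 8 new (k, c, c, c, z, c, k, c)
  "cz" → prefix "cz" already present; 0 new (none)
  "kkckccczk" → prefix "kkckcccz" already present; 1 new (k)
  "czkczcccck" → prefix "cz" already present; 8 new (k, c, z, c, c, c, c, k)
  "czzkzzck" → prefix "czzkz" already present; 3 new (z, c, k)
Total nodes = 11 + 7 + 4 + 0 + 7 + 2 + 7 + 3 + 1 + 6 + 0 + 3 + 0 + 5 + 8 + 0 + 1 + 8 + 3 = 76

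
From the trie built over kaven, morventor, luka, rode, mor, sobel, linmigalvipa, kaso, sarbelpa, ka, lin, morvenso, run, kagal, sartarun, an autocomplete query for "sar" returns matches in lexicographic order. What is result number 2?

DFS of the "sar" subtree visits, in order: "sarbelpa", "sartarun"
The 2nd is sartarun.

sartarun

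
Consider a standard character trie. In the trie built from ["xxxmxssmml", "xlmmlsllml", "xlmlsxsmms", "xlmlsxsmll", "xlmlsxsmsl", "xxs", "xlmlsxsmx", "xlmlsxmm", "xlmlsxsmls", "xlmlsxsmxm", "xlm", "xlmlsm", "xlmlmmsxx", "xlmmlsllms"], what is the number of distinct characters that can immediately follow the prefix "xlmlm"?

1

Follow the path "xlmlm" to its node, then look at its outgoing edges.
Distinct next characters after "xlmlm": m.
That node has 1 child edge.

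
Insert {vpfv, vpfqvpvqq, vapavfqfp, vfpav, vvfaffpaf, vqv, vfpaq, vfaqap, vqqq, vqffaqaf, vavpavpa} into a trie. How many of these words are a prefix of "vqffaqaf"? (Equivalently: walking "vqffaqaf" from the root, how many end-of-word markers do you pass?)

1

Check each prefix of "vqffaqaf" against the stored set — each match is an end-marker on the path.
Prefixes of the query that are stored words: "vqffaqaf"
Count: 1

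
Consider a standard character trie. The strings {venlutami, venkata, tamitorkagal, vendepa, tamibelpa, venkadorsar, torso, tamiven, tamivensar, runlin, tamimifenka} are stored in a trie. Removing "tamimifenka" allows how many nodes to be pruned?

7

Walk "tamimifenka" from the leaf back toward the root, removing each node that no remaining word uses.
The suffix "mifenka" (7 nodes) is used only by "tamimifenka"; the node for "tami" still has the child "t", so pruning stops there.
Nodes removed: 7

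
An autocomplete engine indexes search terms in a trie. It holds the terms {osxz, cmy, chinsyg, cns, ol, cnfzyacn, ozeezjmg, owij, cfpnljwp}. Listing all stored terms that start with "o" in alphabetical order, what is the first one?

ol

Filter for "o…" and sort: "ol", "osxz", "owij", "ozeezjmg"
The 1st is ol.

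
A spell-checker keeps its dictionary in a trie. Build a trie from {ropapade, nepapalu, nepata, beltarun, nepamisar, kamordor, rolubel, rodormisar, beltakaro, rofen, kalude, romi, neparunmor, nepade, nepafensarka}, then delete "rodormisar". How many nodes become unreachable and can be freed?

8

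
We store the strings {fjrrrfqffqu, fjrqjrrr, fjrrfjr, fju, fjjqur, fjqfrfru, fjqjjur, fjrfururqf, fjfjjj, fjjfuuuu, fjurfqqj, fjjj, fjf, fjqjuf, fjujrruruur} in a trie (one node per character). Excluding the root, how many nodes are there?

For each word, the new-node count is its length minus the longest prefix already in the trie:
  "fjrrrfqffqu" → 11 new (f, j, r, r, r, f, q, f, f, q, u)
  "fjrqjrrr" → prefix "fjr" already present; 5 new (q, j, r, r, r)
  "fjrrfjr" → prefix "fjrr" already present; 3 new (f, j, r)
  "fju" → prefix "fj" already present; 1 new (u)
  "fjjqur" → prefix "fj" already present; 4 new (j, q, u, r)
  "fjqfrfru" → prefix "fj" already present; 6 new (q, f, r, f, r, u)
  "fjqjjur" → prefix "fjq" already present; 4 new (j, j, u, r)
  "fjrfururqf" → prefix "fjr" already present; 7 new (f, u, r, u, r, q, f)
  "fjfjjj" → prefix "fj" already present; 4 new (f, j, j, j)
  "fjjfuuuu" → prefix "fjj" already present; 5 new (f, u, u, u, u)
  "fjurfqqj" → prefix "fju" already present; 5 new (r, f, q, q, j)
  "fjjj" → prefix "fjj" already present; 1 new (j)
  "fjf" → prefix "fjf" already present; 0 new (none)
  "fjqjuf" → prefix "fjqj" already present; 2 new (u, f)
  "fjujrruruur" → prefix "fju" already present; 8 new (j, r, r, u, r, u, u, r)
Total nodes = 11 + 5 + 3 + 1 + 4 + 6 + 4 + 7 + 4 + 5 + 5 + 1 + 0 + 2 + 8 = 66

66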